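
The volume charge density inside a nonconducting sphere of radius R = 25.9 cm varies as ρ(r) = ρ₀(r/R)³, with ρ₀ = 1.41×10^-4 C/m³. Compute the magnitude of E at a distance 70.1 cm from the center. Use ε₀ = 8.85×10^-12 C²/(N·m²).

E = 9.39×10^4 N/C

Symmetry ⇒ E = E(r) r̂. Gaussian sphere of radius r = 70.1 cm (r > R, all charge enclosed).
Q_enc = 4π ∫₀^R ρ₀(r'/R)^3 r'² dr' = 4πρ₀R³/6 = 5.131×10^-6 C.
Gauss's law: E·4πr² = Q_enc/ε₀.
E = |Q_enc|/(4πε₀r²) = (5.131×10^-6)/(4π·8.85×10^-12·(0.701)²) = 9.39×10^4 N/C.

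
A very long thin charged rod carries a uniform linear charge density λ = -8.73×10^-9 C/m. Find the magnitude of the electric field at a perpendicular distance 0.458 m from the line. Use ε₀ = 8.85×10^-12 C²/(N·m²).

Choose a coaxial cylinder of radius r = 0.458 m (arbitrary length L) as the Gaussian surface.
Q_enc = λL, so λ_enc = -8.73×10^-9 C/m.
Applying ∮E·dA = Q_enc/ε₀ with the end caps contributing no flux:
E = |λ_enc|/(2πε₀r) = (8.73e-9)/(2π·8.85×10^-12·0.458) = 343 N/C.

E = 343 N/C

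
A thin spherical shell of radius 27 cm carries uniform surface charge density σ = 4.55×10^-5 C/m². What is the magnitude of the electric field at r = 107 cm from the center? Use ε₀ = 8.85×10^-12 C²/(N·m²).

|E| = 3.27×10^5 V/m

Symmetry ⇒ E = E(r) r̂. Gaussian sphere of radius r = 107 cm (r > 27 cm).
The entire shell is enclosed: Q_enc = σ·4πR² = (4.55e-5)·4π·(0.27)² = 4.168e-5 C.
Since E is radial and uniform over the Gaussian sphere, Φ = E·4πr² = Q_enc/ε₀.
E = |Q_enc|/(4πε₀r²) = (4.168e-5)/(4π·8.85×10^-12·(1.07)²) = 3.27×10^5 N/C.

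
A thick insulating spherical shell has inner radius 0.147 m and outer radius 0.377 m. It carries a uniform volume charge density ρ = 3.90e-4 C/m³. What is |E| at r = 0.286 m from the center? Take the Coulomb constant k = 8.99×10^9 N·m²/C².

Take a concentric spherical Gaussian surface of radius r = 0.286 m (within the shell material, 0.147 m < r < 0.377 m).
Enclosed charge is the volume from a to r: Q_enc = (4π/3)ρ(r³ − a³) = 3.303×10^-5 C.
Since E is radial and uniform over the Gaussian sphere, Φ = E·4πr² = Q_enc/ε₀.
E = k|Q_enc|/r² = (8.99×10^9)(3.303e-5)/(0.286)² = 3.63e6 N/C.

E = 3.63×10^6 V/m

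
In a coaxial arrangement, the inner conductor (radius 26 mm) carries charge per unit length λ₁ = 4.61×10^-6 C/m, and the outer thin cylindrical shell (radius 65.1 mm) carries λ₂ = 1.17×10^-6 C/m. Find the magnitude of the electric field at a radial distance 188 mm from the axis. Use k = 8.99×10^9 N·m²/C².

E ≈ 5.53×10^5 N/C

Take a coaxial cylindrical Gaussian surface of radius r = 188 mm and length L (r > 65.1 mm, enclosing both).
λ_enc = λ₁ + λ₂ = (4.61×10^-6) + (1.17e-6) = 5.78×10^-6 C/m.
Since E is radial and uniform over the curved surface, Φ = E·2πrL = Q_enc/ε₀ = λ_enc L/ε₀.
E = 2k|λ_enc|/r = 2(8.99×10^9)(5.78×10^-6)/(0.188) = 5.53×10^5 N/C.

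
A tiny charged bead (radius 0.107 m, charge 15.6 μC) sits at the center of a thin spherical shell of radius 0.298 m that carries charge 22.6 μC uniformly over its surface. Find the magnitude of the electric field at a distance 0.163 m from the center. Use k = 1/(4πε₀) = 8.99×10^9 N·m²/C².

Take a concentric spherical Gaussian surface of radius r = 0.163 m (between the bodies, 0.107 m < r < 0.298 m).
The shell at 0.298 m lies outside the Gaussian surface, so Q_enc = 15.6 μC = 1.56e-5 C.
By Gauss's law, ∮E·dA = E·4πr² = Q_enc/ε₀.
E = k|Q_enc|/r² = (8.99×10^9)(1.56×10^-5)/(0.163)² = 5.28×10^6 N/C.

E ≈ 5.28×10^6 N/C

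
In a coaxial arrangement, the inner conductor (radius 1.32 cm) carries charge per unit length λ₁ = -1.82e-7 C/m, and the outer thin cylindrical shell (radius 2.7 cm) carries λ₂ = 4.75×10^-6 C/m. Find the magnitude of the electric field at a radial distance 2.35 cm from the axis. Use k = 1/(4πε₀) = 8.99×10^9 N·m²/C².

E ≈ 1.39×10^5 N/C

By cylindrical symmetry E is radial; use a coaxial Gaussian cylinder of radius 2.35 cm and length L (between the conductors, 1.32 cm < r < 2.7 cm).
Only the inner wire is enclosed; the outer shell contributes nothing inside itself. λ_enc = λ₁ = -1.82e-7 C/m.
Since E is radial and uniform over the curved surface, Φ = E·2πrL = Q_enc/ε₀ = λ_enc L/ε₀.
E = 2k|λ_enc|/r = 2(8.99×10^9)(1.82e-7)/(0.0235) = 1.39e5 N/C.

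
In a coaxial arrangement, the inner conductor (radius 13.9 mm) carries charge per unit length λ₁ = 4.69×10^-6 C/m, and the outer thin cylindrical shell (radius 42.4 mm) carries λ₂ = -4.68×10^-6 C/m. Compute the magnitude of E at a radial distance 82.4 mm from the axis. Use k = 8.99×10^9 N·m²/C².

|E| ≈ 2.18×10^3 N/C

Choose a coaxial cylinder of radius r = 82.4 mm (arbitrary length L) as the Gaussian surface (r > 42.4 mm, enclosing both).
λ_enc = λ₁ + λ₂ = (4.69e-6) + (-4.68×10^-6) = 1.00×10^-8 C/m.
Gauss's law: E·2πrL = λ_enc L/ε₀.
E = 2k|λ_enc|/r = 2(8.99×10^9)(1.00×10^-8)/(0.0824) = 2.18×10^3 N/C.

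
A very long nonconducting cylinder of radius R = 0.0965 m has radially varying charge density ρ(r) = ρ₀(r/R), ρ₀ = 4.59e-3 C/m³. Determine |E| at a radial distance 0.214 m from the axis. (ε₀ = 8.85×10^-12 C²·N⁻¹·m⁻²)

|E| = 7.52×10^6 N/C

Choose a coaxial cylinder of radius r = 0.214 m (arbitrary length L) as the Gaussian surface (r > R, full charge per length enclosed).
λ_enc = 2π ∫₀^R ρ₀(r'/R)^1 r' dr' = 2πρ₀R²/3 = 8.952×10^-5 C/m.
Gauss's law: E·2πrL = λ_enc L/ε₀.
E = |λ_enc|/(2πε₀r) = (8.952×10^-5)/(2π·8.85×10^-12·0.214) = 7.52×10^6 N/C.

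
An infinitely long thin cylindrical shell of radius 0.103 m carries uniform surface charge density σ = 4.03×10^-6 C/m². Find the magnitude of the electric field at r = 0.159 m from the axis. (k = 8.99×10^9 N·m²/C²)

Coaxial Gaussian cylinder, radius r = 0.159 m, length L (r > 0.103 m).
The whole shell is enclosed: λ_enc = σ·2πR = (4.03×10^-6)·2π·(0.103) = 2.608×10^-6 C/m.
Since E is radial and uniform over the curved surface, Φ = E·2πrL = Q_enc/ε₀ = λ_enc L/ε₀.
E = 2k|λ_enc|/r = 2(8.99×10^9)(2.608×10^-6)/(0.159) = 2.95×10^5 N/C.

|E| = 2.95×10^5 N/C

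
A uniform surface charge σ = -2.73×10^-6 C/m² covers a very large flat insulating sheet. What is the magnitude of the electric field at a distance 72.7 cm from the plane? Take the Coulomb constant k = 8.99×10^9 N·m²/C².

By planar symmetry E is perpendicular to the sheet and uniform; use a Gaussian pillbox with flat faces of area A on each side of the sheet.
Flux Φ = 2EA and Q_enc = σA, so 2EA = σA/ε₀ ⇒ E = |σ|/(2ε₀), independent of distance.
E = 2πk|σ| = 2π(8.99×10^9)(2.73×10^-6) = 1.54×10^5 N/C.

|E| = 1.54×10^5 N/C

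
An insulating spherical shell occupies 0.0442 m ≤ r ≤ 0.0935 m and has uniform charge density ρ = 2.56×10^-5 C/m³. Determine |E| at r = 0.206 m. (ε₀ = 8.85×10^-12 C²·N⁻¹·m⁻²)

|E| = 1.66×10^4 N/C

Symmetry ⇒ E = E(r) r̂. Gaussian sphere of radius r = 0.206 m (r > 0.0935 m, enclosing the whole shell).
Q_enc = ρ·(4π/3)(b³ − a³) = (2.56e-5)·(4π/3)·((0.0935)³ − (0.0442)³) = 7.839×10^-8 C.
By Gauss's law, ∮E·dA = E·4πr² = Q_enc/ε₀.
E = |Q_enc|/(4πε₀r²) = (7.839×10^-8)/(4π·8.85×10^-12·(0.206)²) = 1.66e4 N/C.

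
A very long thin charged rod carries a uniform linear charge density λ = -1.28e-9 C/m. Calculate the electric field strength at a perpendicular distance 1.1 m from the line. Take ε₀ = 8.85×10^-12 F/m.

|E| = 20.9 N/C

Take a coaxial cylindrical Gaussian surface of radius r = 1.1 m and length L.
Q_enc = λL, so λ_enc = -1.28e-9 C/m.
By Gauss's law (flux through the curved wall only), E·2πrL = λ_enc L/ε₀.
E = |λ_enc|/(2πε₀r) = (1.28e-9)/(2π·8.85×10^-12·1.1) = 20.9 N/C.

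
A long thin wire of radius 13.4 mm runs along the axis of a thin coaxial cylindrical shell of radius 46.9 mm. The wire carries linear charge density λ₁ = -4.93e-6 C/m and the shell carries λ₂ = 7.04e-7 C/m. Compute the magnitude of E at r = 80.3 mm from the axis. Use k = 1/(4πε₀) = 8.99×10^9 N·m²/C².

|E| = 9.46e5 V/m

Choose a coaxial cylinder of radius r = 80.3 mm (arbitrary length L) as the Gaussian surface (r > 46.9 mm, enclosing both).
λ_enc = λ₁ + λ₂ = (-4.93e-6) + (7.04×10^-7) = -4.226e-6 C/m.
Applying ∮E·dA = Q_enc/ε₀ with the end caps contributing no flux:
E = 2k|λ_enc|/r = 2(8.99×10^9)(4.226×10^-6)/(0.0803) = 9.46×10^5 N/C.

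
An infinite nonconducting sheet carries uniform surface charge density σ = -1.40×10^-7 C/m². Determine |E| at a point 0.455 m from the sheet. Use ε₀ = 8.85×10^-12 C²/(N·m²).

E ≈ 7.91e3 N/C

By planar symmetry E is perpendicular to the sheet and uniform; use a Gaussian pillbox with flat faces of area A on each side of the sheet.
Flux Φ = 2EA and Q_enc = σA, so 2EA = σA/ε₀ ⇒ E = |σ|/(2ε₀), independent of distance.
E = |σ|/(2ε₀) = (1.40e-7)/(2·8.85×10^-12) = 7.91×10^3 N/C.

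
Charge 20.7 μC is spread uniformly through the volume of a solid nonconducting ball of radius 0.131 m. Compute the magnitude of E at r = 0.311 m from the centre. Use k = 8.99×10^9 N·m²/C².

|E| ≈ 1.92×10^6 N/C

Use a concentric Gaussian sphere at r = 0.311 m (r > R, so the entire charge is enclosed).
Q_enc = 20.7 μC = 2.07×10^-5 C.
Applying ∮E·dA = Q_enc/ε₀ with Φ = E(4πr²):
E = k|Q_enc|/r² = (8.99×10^9)(2.07×10^-5)/(0.311)² = 1.92×10^6 N/C.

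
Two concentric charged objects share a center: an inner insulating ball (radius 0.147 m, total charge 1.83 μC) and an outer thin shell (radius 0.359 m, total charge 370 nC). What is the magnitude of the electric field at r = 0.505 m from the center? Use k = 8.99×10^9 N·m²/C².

Take a concentric spherical Gaussian surface of radius r = 0.505 m (r > 0.359 m, enclosing both).
Q_enc = (1.83 μC) + (370 nC) = 2.20×10^-6 C.
Since E is radial and uniform over the Gaussian sphere, Φ = E·4πr² = Q_enc/ε₀.
E = k|Q_enc|/r² = (8.99×10^9)(2.20×10^-6)/(0.505)² = 7.76×10^4 N/C.

7.76e4 V/m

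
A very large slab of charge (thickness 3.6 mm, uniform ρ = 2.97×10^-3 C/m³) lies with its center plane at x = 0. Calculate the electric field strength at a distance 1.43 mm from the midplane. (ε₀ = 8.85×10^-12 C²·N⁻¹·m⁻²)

By symmetry E is perpendicular to the slab. A Gaussian pillbox from −1.43 mm to +1.43 mm (face area A) lies entirely within the slab.
Q_enc = ρ·(2x)·A and flux = 2EA, so 2EA = 2ρxA/ε₀ ⇒ E = |ρ|x/ε₀.
E = (2.97e-3)(0.00143)/(8.85×10^-12) = 4.80×10^5 N/C.

|E| = 4.80×10^5 N/C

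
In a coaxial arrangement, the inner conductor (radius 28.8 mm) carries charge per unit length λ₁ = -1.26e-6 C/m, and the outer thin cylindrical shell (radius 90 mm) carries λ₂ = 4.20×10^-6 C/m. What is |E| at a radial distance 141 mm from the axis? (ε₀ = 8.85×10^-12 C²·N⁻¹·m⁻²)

By cylindrical symmetry E is radial; use a coaxial Gaussian cylinder of radius 141 mm and length L (r > 90 mm, enclosing both).
λ_enc = λ₁ + λ₂ = (-1.26×10^-6) + (4.20e-6) = 2.94×10^-6 C/m.
By Gauss's law (flux through the curved wall only), E·2πrL = λ_enc L/ε₀.
E = |λ_enc|/(2πε₀r) = (2.94×10^-6)/(2π·8.85×10^-12·0.141) = 3.75×10^5 N/C.

|E| = 3.75e5 V/m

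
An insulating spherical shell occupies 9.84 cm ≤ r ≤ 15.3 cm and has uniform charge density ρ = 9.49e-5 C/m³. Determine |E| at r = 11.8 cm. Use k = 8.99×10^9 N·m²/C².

E = 1.77×10^5 N/C

By spherical symmetry E is radial; choose a Gaussian sphere of radius r = 11.8 cm (within the shell material, 9.84 cm < r < 15.3 cm).
Only the shell between 9.84 cm and r is enclosed: Q_enc = ρ·(4π/3)(r³ − a³) = (9.49e-5)·(4π/3)·((0.118)³ − (0.0984)³) = 2.744e-7 C.
Gauss's law: E·4πr² = Q_enc/ε₀.
E = k|Q_enc|/r² = (8.99×10^9)(2.744×10^-7)/(0.118)² = 1.77×10^5 N/C.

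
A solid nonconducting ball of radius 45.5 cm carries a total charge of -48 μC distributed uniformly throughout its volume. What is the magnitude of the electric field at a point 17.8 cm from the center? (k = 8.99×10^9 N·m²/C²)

|E| ≈ 8.15e5 N/C

Symmetry ⇒ E = E(r) r̂. Gaussian sphere of radius r = 17.8 cm (r < R).
Only the charge within r is enclosed: Q_enc = Q·(r/R)³ = (-48 μC)·(17.8 cm/45.5 cm)³ = -2.874e-6 C.
By Gauss's law, ∮E·dA = E·4πr² = Q_enc/ε₀.
E = k|Q_enc|/r² = (8.99×10^9)(2.874×10^-6)/(0.178)² = 8.15×10^5 N/C.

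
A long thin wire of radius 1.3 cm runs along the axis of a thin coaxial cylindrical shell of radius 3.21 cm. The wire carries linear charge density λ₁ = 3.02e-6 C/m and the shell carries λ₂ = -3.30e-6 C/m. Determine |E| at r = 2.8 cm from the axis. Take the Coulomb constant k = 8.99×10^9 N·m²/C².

E ≈ 1.94×10^6 V/m

Choose a coaxial cylinder of radius r = 2.8 cm (arbitrary length L) as the Gaussian surface (between the conductors, 1.3 cm < r < 3.21 cm).
Only the inner wire is enclosed; the outer shell contributes nothing inside itself. λ_enc = λ₁ = 3.02×10^-6 C/m.
Applying ∮E·dA = Q_enc/ε₀ with the end caps contributing no flux:
E = 2k|λ_enc|/r = 2(8.99×10^9)(3.02×10^-6)/(0.028) = 1.94×10^6 N/C.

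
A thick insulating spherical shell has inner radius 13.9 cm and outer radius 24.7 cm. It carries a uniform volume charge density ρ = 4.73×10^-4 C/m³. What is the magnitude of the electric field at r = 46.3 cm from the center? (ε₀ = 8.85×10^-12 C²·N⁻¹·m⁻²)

Take a concentric spherical Gaussian surface of radius r = 46.3 cm (r > 24.7 cm, enclosing the whole shell).
Q_enc = ρ·(4π/3)(b³ − a³) = (4.73×10^-4)·(4π/3)·((0.247)³ − (0.139)³) = 2.454×10^-5 C.
Applying ∮E·dA = Q_enc/ε₀ with Φ = E(4πr²):
E = |Q_enc|/(4πε₀r²) = (2.454×10^-5)/(4π·8.85×10^-12·(0.463)²) = 1.03×10^6 N/C.

|E| = 1.03×10^6 N/C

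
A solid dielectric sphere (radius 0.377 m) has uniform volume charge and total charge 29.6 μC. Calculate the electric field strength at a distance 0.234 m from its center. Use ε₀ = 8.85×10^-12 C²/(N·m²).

|E| ≈ 1.16×10^6 N/C

Use a concentric Gaussian sphere at r = 0.234 m (r < R).
For a uniform sphere the enclosed fraction is (r/R)³, so Q_enc = (29.6 μC)(0.234/0.377)³ = 7.078×10^-6 C.
Applying ∮E·dA = Q_enc/ε₀ with Φ = E(4πr²):
E = |Q_enc|/(4πε₀r²) = (7.078×10^-6)/(4π·8.85×10^-12·(0.234)²) = 1.16×10^6 N/C.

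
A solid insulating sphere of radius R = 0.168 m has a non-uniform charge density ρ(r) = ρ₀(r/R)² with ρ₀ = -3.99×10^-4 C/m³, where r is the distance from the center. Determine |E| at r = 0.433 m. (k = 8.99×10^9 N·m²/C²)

Symmetry ⇒ E = E(r) r̂. Gaussian sphere of radius r = 0.433 m (r > R, all charge enclosed).
Q_enc = 4π ∫₀^R ρ₀(r'/R)^2 r'² dr' = 4πρ₀R³/5 = -4.755×10^-6 C.
Since E is radial and uniform over the Gaussian sphere, Φ = E·4πr² = Q_enc/ε₀.
E = k|Q_enc|/r² = (8.99×10^9)(4.755e-6)/(0.433)² = 2.28×10^5 N/C.

|E| = 2.28e5 N/C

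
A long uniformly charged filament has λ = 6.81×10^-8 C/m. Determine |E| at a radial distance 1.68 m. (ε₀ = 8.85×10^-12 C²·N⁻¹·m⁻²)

|E| = 729 N/C

By cylindrical symmetry E is radial; use a coaxial Gaussian cylinder of radius 1.68 m and length L.
Q_enc = λL, so λ_enc = 6.81e-8 C/m.
Applying ∮E·dA = Q_enc/ε₀ with the end caps contributing no flux:
E = |λ_enc|/(2πε₀r) = (6.81e-8)/(2π·8.85×10^-12·1.68) = 729 N/C.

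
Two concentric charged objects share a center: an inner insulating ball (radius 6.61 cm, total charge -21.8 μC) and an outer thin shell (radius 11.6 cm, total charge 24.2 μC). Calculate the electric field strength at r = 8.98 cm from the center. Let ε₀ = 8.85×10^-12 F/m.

E = 2.43×10^7 V/m

Use a concentric Gaussian sphere at r = 8.98 cm (between the bodies, 6.61 cm < r < 11.6 cm).
The shell at 11.6 cm lies outside the Gaussian surface, so Q_enc = -21.8 μC = -2.18×10^-5 C.
By Gauss's law, ∮E·dA = E·4πr² = Q_enc/ε₀.
E = |Q_enc|/(4πε₀r²) = (2.18e-5)/(4π·8.85×10^-12·(0.0898)²) = 2.43e7 N/C.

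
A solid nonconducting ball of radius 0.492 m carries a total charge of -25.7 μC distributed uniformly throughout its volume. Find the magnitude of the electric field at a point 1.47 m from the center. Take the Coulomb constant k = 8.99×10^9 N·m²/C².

E = 1.07×10^5 N/C

Use a concentric Gaussian sphere at r = 1.47 m (r > R, so the entire charge is enclosed).
Q_enc = -25.7 μC = -2.57×10^-5 C.
Gauss's law: E·4πr² = Q_enc/ε₀.
E = k|Q_enc|/r² = (8.99×10^9)(2.57×10^-5)/(1.47)² = 1.07×10^5 N/C.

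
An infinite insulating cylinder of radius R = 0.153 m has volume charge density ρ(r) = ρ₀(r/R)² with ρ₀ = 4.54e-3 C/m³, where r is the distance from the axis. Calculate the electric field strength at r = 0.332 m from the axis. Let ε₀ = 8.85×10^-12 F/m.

Take a coaxial cylindrical Gaussian surface of radius r = 0.332 m and length L (r > R, full charge per length enclosed).
λ_enc = 2π ∫₀^R ρ₀(r'/R)^2 r' dr' = 2πρ₀R²/4 = 1.669×10^-4 C/m.
Gauss's law: E·2πrL = λ_enc L/ε₀.
E = |λ_enc|/(2πε₀r) = (1.669×10^-4)/(2π·8.85×10^-12·0.332) = 9.04×10^6 N/C.

E ≈ 9.04×10^6 N/C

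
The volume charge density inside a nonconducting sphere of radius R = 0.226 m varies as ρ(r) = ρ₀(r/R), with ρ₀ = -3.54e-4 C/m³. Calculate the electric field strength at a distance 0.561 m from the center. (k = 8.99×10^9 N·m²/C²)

Take a concentric spherical Gaussian surface of radius r = 0.561 m (r > R, all charge enclosed).
Q_enc = 4π ∫₀^R ρ₀(r'/R)^1 r'² dr' = 4πρ₀R³/4 = -1.284×10^-5 C.
Applying ∮E·dA = Q_enc/ε₀ with Φ = E(4πr²):
E = k|Q_enc|/r² = (8.99×10^9)(1.284e-5)/(0.561)² = 3.67×10^5 N/C.

E = 3.67e5 V/m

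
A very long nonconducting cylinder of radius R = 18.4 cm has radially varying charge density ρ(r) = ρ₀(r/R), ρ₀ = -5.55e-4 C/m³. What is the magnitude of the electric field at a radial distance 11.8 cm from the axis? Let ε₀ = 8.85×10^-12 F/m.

|E| = 1.58e6 N/C

Choose a coaxial cylinder of radius r = 11.8 cm (arbitrary length L) as the Gaussian surface (r < R).
λ_enc = ∫₀^r ρ(r')·2πr' dr' = (2πρ₀/R)·r^3/3 = -1.038×10^-5 C/m.
Applying ∮E·dA = Q_enc/ε₀ with the end caps contributing no flux:
E = |λ_enc|/(2πε₀r) = (1.038×10^-5)/(2π·8.85×10^-12·0.118) = 1.58×10^6 N/C.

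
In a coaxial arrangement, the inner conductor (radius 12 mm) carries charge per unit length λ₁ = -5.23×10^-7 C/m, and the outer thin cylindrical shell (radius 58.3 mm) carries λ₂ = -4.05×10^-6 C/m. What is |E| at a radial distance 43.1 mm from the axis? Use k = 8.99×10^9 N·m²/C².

Coaxial Gaussian cylinder, radius r = 43.1 mm, length L (between the conductors, 12 mm < r < 58.3 mm).
Only the inner wire is enclosed; the outer shell contributes nothing inside itself. λ_enc = λ₁ = -5.23×10^-7 C/m.
Since E is radial and uniform over the curved surface, Φ = E·2πrL = Q_enc/ε₀ = λ_enc L/ε₀.
E = 2k|λ_enc|/r = 2(8.99×10^9)(5.23×10^-7)/(0.0431) = 2.18e5 N/C.

2.18×10^5 N/C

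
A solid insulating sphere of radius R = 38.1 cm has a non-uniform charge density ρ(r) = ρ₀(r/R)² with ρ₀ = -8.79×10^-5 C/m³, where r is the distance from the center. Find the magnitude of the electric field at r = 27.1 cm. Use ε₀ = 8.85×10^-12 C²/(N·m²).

Take a concentric spherical Gaussian surface of radius r = 27.1 cm (r < R).
Integrate the density: Q_enc = 4π ∫₀^r ρ₀(r'/R)^2 r'² dr' = 4πρ₀ r^5/(5·R²) = -2.224×10^-6 C.
Gauss's law: E·4πr² = Q_enc/ε₀.
E = |Q_enc|/(4πε₀r²) = (2.224×10^-6)/(4π·8.85×10^-12·(0.271)²) = 2.72e5 N/C.

|E| ≈ 2.72×10^5 V/m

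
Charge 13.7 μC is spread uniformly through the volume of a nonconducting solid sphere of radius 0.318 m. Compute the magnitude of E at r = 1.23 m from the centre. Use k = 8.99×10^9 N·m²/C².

E = 8.14×10^4 N/C

Symmetry ⇒ E = E(r) r̂. Gaussian sphere of radius r = 1.23 m (r > R, so the entire charge is enclosed).
Q_enc = 13.7 μC = 1.37e-5 C.
Since E is radial and uniform over the Gaussian sphere, Φ = E·4πr² = Q_enc/ε₀.
E = k|Q_enc|/r² = (8.99×10^9)(1.37×10^-5)/(1.23)² = 8.14×10^4 N/C.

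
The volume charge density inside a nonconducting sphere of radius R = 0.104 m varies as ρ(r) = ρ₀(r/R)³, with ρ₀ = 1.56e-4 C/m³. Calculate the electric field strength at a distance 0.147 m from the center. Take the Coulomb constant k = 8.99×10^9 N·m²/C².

|E| ≈ 1.53e5 N/C

Use a concentric Gaussian sphere at r = 0.147 m (r > R, all charge enclosed).
Q_enc = 4π ∫₀^R ρ₀(r'/R)^3 r'² dr' = 4πρ₀R³/6 = 3.675×10^-7 C.
Gauss's law: E·4πr² = Q_enc/ε₀.
E = k|Q_enc|/r² = (8.99×10^9)(3.675×10^-7)/(0.147)² = 1.53e5 N/C.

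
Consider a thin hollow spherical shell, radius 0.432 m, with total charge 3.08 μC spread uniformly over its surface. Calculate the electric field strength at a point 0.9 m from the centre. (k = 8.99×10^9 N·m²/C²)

|E| = 3.42×10^4 N/C

Take a concentric spherical Gaussian surface of radius r = 0.9 m (r > 0.432 m).
The entire shell is enclosed: Q_enc = 3.08e-6 C.
Since E is radial and uniform over the Gaussian sphere, Φ = E·4πr² = Q_enc/ε₀.
E = k|Q_enc|/r² = (8.99×10^9)(3.08e-6)/(0.9)² = 3.42×10^4 N/C.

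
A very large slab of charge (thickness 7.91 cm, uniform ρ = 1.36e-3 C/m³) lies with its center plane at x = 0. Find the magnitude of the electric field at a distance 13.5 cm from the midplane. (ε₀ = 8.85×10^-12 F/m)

|E| = 6.08e6 V/m

The point |x| = 13.5 cm lies outside the slab (half-thickness 0.03955 m). A symmetric pillbox spanning the full slab encloses Q_enc = ρ·d·A.
Flux = 2EA ⇒ E = |ρ|d/(2ε₀), independent of distance outside.
E = (1.36e-3)(0.0791)/(2·8.85×10^-12) = 6.08×10^6 N/C.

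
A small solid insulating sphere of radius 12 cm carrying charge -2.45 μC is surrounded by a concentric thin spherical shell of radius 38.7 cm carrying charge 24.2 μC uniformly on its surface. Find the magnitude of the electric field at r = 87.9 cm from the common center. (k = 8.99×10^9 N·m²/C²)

Symmetry ⇒ E = E(r) r̂. Gaussian sphere of radius r = 87.9 cm (r > 38.7 cm, enclosing both).
Q_enc = (-2.45 μC) + (24.2 μC) = 2.175e-5 C.
Since E is radial and uniform over the Gaussian sphere, Φ = E·4πr² = Q_enc/ε₀.
E = k|Q_enc|/r² = (8.99×10^9)(2.175×10^-5)/(0.879)² = 2.53×10^5 N/C.

|E| ≈ 2.53×10^5 V/m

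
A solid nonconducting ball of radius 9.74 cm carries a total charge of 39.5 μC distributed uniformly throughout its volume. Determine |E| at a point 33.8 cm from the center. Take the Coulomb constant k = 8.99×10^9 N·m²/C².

3.11×10^6 N/C

Symmetry ⇒ E = E(r) r̂. Gaussian sphere of radius r = 33.8 cm (r > R, so the entire charge is enclosed).
Q_enc = 39.5 μC = 3.95e-5 C.
Applying ∮E·dA = Q_enc/ε₀ with Φ = E(4πr²):
E = k|Q_enc|/r² = (8.99×10^9)(3.95×10^-5)/(0.338)² = 3.11e6 N/C.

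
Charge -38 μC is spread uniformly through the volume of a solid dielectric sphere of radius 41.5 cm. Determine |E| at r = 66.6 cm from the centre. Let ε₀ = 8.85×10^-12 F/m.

Use a concentric Gaussian sphere at r = 66.6 cm (r > R, so the entire charge is enclosed).
Q_enc = -38 μC = -3.80×10^-5 C.
Applying ∮E·dA = Q_enc/ε₀ with Φ = E(4πr²):
E = |Q_enc|/(4πε₀r²) = (3.80e-5)/(4π·8.85×10^-12·(0.666)²) = 7.70×10^5 N/C.

|E| = 7.70×10^5 V/m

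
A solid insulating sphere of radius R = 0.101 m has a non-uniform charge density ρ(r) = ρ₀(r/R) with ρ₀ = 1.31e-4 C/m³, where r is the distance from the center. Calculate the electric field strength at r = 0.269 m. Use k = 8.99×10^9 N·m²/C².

Symmetry ⇒ E = E(r) r̂. Gaussian sphere of radius r = 0.269 m (r > R, all charge enclosed).
Q_enc = 4π ∫₀^R ρ₀(r'/R)^1 r'² dr' = 4πρ₀R³/4 = 4.24×10^-7 C.
Applying ∮E·dA = Q_enc/ε₀ with Φ = E(4πr²):
E = k|Q_enc|/r² = (8.99×10^9)(4.24e-7)/(0.269)² = 5.27e4 N/C.

E ≈ 5.27×10^4 N/C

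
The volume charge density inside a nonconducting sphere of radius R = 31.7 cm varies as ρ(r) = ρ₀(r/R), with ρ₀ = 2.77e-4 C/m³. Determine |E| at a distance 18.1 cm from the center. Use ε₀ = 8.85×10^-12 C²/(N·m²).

Take a concentric spherical Gaussian surface of radius r = 18.1 cm (r < R).
Q_enc = ∫₀^r ρ(r')·4πr'² dr' = (4πρ₀/R) ∫₀^r r'^3 dr' = 4πρ₀ r^4/(4·R) = 2.946×10^-6 C.
Applying ∮E·dA = Q_enc/ε₀ with Φ = E(4πr²):
E = |Q_enc|/(4πε₀r²) = (2.946×10^-6)/(4π·8.85×10^-12·(0.181)²) = 8.09×10^5 N/C.

E ≈ 8.09×10^5 V/m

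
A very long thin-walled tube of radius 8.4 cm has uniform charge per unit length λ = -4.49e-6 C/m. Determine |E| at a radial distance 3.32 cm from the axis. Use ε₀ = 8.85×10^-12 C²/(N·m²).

E = 0

Take a coaxial cylindrical Gaussian surface of radius r = 3.32 cm and length L (r < 8.4 cm, inside the shell).
No charge is enclosed, so Gauss's law gives E·2πrL = 0 ⇒ E = 0.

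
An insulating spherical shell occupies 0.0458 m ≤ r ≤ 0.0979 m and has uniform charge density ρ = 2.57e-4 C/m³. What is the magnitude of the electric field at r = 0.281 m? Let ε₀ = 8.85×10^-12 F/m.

Take a concentric spherical Gaussian surface of radius r = 0.281 m (r > 0.0979 m, enclosing the whole shell).
Q_enc = ρ·(4π/3)(b³ − a³) = (2.57×10^-4)·(4π/3)·((0.0979)³ − (0.0458)³) = 9.067e-7 C.
Gauss's law: E·4πr² = Q_enc/ε₀.
E = |Q_enc|/(4πε₀r²) = (9.067×10^-7)/(4π·8.85×10^-12·(0.281)²) = 1.03×10^5 N/C.

|E| ≈ 1.03×10^5 N/C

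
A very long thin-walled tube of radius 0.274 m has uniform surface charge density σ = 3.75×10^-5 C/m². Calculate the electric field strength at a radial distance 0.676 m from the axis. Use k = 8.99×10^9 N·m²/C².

Take a coaxial cylindrical Gaussian surface of radius r = 0.676 m and length L (r > 0.274 m).
The whole shell is enclosed: λ_enc = σ·2πR = (3.75×10^-5)·2π·(0.274) = 6.456×10^-5 C/m.
Gauss's law: E·2πrL = λ_enc L/ε₀.
E = 2k|λ_enc|/r = 2(8.99×10^9)(6.456e-5)/(0.676) = 1.72e6 N/C.

E = 1.72×10^6 V/m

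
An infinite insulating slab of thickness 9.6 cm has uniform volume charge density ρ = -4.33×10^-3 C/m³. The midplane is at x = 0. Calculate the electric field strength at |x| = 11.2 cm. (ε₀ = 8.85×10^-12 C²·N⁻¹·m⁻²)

|E| ≈ 2.35e7 V/m

The point |x| = 11.2 cm lies outside the slab (half-thickness 0.048 m). A symmetric pillbox spanning the full slab encloses Q_enc = ρ·d·A.
Flux = 2EA ⇒ E = |ρ|d/(2ε₀), independent of distance outside.
E = (4.33×10^-3)(0.096)/(2·8.85×10^-12) = 2.35×10^7 N/C.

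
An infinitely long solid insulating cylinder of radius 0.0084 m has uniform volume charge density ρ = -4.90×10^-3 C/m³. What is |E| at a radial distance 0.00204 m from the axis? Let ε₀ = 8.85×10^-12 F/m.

E = 5.65×10^5 N/C

Choose a coaxial cylinder of radius r = 0.00204 m (arbitrary length L) as the Gaussian surface (r < R).
Charge inside radius r per length L is ρ·πr²·L, so λ_enc = ρπr² = -6.406×10^-8 C/m.
Gauss's law: E·2πrL = λ_enc L/ε₀.
E = |λ_enc|/(2πε₀r) = (6.406×10^-8)/(2π·8.85×10^-12·0.00204) = 5.65×10^5 N/C.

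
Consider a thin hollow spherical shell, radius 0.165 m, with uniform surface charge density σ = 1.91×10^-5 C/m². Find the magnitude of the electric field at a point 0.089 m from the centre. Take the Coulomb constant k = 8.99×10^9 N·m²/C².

E = 0

By spherical symmetry E is radial; choose a Gaussian sphere of radius r = 0.089 m (inside the shell, r < 0.165 m).
All the charge is outside the Gaussian surface: Q_enc = 0, hence E = 0 everywhere inside the shell.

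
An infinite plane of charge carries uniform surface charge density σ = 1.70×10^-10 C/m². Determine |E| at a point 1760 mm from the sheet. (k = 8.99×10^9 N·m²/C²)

The symmetry is planar: E is normal to the sheet and the same magnitude on both sides. Take a pillbox straddling the sheet with end-cap area A.
Flux Φ = 2EA and Q_enc = σA, so 2EA = σA/ε₀ ⇒ E = |σ|/(2ε₀), independent of distance.
E = 2πk|σ| = 2π(8.99×10^9)(1.70e-10) = 9.6 N/C.

E ≈ 9.6 N/C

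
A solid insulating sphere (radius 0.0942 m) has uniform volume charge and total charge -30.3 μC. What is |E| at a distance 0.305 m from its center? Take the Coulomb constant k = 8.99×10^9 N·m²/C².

2.93e6 N/C

Symmetry ⇒ E = E(r) r̂. Gaussian sphere of radius r = 0.305 m (r > R, so the entire charge is enclosed).
Q_enc = -30.3 μC = -3.03e-5 C.
Since E is radial and uniform over the Gaussian sphere, Φ = E·4πr² = Q_enc/ε₀.
E = k|Q_enc|/r² = (8.99×10^9)(3.03×10^-5)/(0.305)² = 2.93×10^6 N/C.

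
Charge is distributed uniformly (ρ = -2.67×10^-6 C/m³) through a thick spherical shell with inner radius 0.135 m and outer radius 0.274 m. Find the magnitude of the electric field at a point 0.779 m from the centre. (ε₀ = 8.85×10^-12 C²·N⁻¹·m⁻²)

Take a concentric spherical Gaussian surface of radius r = 0.779 m (r > 0.274 m, enclosing the whole shell).
Q_enc = ρ·(4π/3)(b³ − a³) = (-2.67e-6)·(4π/3)·((0.274)³ − (0.135)³) = -2.025×10^-7 C.
Since E is radial and uniform over the Gaussian sphere, Φ = E·4πr² = Q_enc/ε₀.
E = |Q_enc|/(4πε₀r²) = (2.025e-7)/(4π·8.85×10^-12·(0.779)²) = 3.00×10^3 N/C.

|E| = 3.00e3 N/C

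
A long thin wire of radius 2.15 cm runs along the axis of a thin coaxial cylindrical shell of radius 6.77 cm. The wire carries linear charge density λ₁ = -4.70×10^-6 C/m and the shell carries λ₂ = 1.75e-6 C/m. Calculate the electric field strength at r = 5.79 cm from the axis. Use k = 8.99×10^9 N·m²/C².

Choose a coaxial cylinder of radius r = 5.79 cm (arbitrary length L) as the Gaussian surface (between the conductors, 2.15 cm < r < 6.77 cm).
Only the inner wire is enclosed; the outer shell contributes nothing inside itself. λ_enc = λ₁ = -4.70e-6 C/m.
Gauss's law: E·2πrL = λ_enc L/ε₀.
E = 2k|λ_enc|/r = 2(8.99×10^9)(4.70×10^-6)/(0.0579) = 1.46×10^6 N/C.

1.46×10^6 V/m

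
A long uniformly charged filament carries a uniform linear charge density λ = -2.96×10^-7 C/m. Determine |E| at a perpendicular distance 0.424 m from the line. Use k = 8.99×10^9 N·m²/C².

|E| ≈ 1.26×10^4 N/C

By cylindrical symmetry E is radial; use a coaxial Gaussian cylinder of radius 0.424 m and length L.
Q_enc = λL, so λ_enc = -2.96×10^-7 C/m.
Applying ∮E·dA = Q_enc/ε₀ with the end caps contributing no flux:
E = 2k|λ_enc|/r = 2(8.99×10^9)(2.96×10^-7)/(0.424) = 1.26×10^4 N/C.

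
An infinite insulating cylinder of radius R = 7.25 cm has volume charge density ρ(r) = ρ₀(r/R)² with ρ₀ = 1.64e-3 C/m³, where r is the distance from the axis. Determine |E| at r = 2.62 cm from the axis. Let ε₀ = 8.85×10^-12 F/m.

E = 1.59e5 V/m

By cylindrical symmetry E is radial; use a coaxial Gaussian cylinder of radius 2.62 cm and length L (r < R).
Integrating ρ over the cross-section to radius r: λ_enc = (2πρ₀/R²) ∫₀^r r'^3 dr' = 2πρ₀ r^4/(4·R²) = 2.309×10^-7 C/m.
By Gauss's law (flux through the curved wall only), E·2πrL = λ_enc L/ε₀.
E = |λ_enc|/(2πε₀r) = (2.309×10^-7)/(2π·8.85×10^-12·0.0262) = 1.59×10^5 N/C.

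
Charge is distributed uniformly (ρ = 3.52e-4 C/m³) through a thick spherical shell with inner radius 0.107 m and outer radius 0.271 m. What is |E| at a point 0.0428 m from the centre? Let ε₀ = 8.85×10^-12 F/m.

Use a concentric Gaussian sphere at r = 0.0428 m (r < 0.107 m, inside the empty cavity).
No charge is enclosed, so by Gauss's law E·4πr² = 0 ⇒ E = 0.

E = 0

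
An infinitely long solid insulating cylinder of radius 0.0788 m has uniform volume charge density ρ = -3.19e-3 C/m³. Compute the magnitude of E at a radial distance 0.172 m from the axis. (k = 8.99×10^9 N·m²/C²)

Take a coaxial cylindrical Gaussian surface of radius r = 0.172 m and length L (r > 0.0788 m, full cross-section enclosed).
λ_enc = ρ·πR² = (-3.19×10^-3)π(0.0788)² = -6.223e-5 C/m.
Gauss's law: E·2πrL = λ_enc L/ε₀.
E = 2k|λ_enc|/r = 2(8.99×10^9)(6.223e-5)/(0.172) = 6.51×10^6 N/C.

6.51×10^6 N/C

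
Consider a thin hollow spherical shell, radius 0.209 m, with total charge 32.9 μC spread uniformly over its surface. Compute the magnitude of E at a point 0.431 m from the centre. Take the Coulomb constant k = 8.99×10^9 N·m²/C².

E = 1.59×10^6 V/m

Use a concentric Gaussian sphere at r = 0.431 m (r > 0.209 m).
The entire shell is enclosed: Q_enc = 3.29e-5 C.
Since E is radial and uniform over the Gaussian sphere, Φ = E·4πr² = Q_enc/ε₀.
E = k|Q_enc|/r² = (8.99×10^9)(3.29×10^-5)/(0.431)² = 1.59×10^6 N/C.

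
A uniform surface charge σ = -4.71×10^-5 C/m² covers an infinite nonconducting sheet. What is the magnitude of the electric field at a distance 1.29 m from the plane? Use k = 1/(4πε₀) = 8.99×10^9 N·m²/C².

Choose a cylindrical pillbox piercing the sheet, end faces (area A) parallel to it.
Only the two end caps contribute flux: Φ = 2EA. With Q_enc = σA, Gauss's law gives E = |σ|/(2ε₀).
E = 2πk|σ| = 2π(8.99×10^9)(4.71×10^-5) = 2.66e6 N/C.

|E| = 2.66×10^6 N/C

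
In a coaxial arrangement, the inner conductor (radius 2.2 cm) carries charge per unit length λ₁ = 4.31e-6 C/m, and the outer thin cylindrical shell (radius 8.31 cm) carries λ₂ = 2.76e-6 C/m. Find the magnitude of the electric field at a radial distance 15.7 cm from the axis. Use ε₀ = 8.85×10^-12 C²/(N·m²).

8.10e5 V/m

Take a coaxial cylindrical Gaussian surface of radius r = 15.7 cm and length L (r > 8.31 cm, enclosing both).
λ_enc = λ₁ + λ₂ = (4.31e-6) + (2.76e-6) = 7.07×10^-6 C/m.
By Gauss's law (flux through the curved wall only), E·2πrL = λ_enc L/ε₀.
E = |λ_enc|/(2πε₀r) = (7.07×10^-6)/(2π·8.85×10^-12·0.157) = 8.10×10^5 N/C.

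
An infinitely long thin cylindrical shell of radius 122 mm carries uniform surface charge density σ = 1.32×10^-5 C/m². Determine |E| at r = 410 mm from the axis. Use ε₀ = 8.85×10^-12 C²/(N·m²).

Choose a coaxial cylinder of radius r = 410 mm (arbitrary length L) as the Gaussian surface (r > 122 mm).
The whole shell is enclosed: λ_enc = σ·2πR = (1.32e-5)·2π·(0.122) = 1.012×10^-5 C/m.
Since E is radial and uniform over the curved surface, Φ = E·2πrL = Q_enc/ε₀ = λ_enc L/ε₀.
E = |λ_enc|/(2πε₀r) = (1.012e-5)/(2π·8.85×10^-12·0.41) = 4.44e5 N/C.

|E| ≈ 4.44×10^5 N/C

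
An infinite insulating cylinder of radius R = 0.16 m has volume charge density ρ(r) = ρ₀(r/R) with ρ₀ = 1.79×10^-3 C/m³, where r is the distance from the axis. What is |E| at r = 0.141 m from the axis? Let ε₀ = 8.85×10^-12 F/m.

Choose a coaxial cylinder of radius r = 0.141 m (arbitrary length L) as the Gaussian surface (r < R).
λ_enc = ∫₀^r ρ(r')·2πr' dr' = (2πρ₀/R)·r^3/3 = 6.568×10^-5 C/m.
Gauss's law: E·2πrL = λ_enc L/ε₀.
E = |λ_enc|/(2πε₀r) = (6.568e-5)/(2π·8.85×10^-12·0.141) = 8.38e6 N/C.

E = 8.38e6 N/C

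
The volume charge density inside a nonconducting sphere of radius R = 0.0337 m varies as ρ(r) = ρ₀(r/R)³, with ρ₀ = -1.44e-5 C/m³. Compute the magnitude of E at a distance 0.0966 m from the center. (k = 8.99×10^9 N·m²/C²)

|E| = 1.11e3 N/C

Symmetry ⇒ E = E(r) r̂. Gaussian sphere of radius r = 0.0966 m (r > R, all charge enclosed).
Q_enc = 4π ∫₀^R ρ₀(r'/R)^3 r'² dr' = 4πρ₀R³/6 = -1.154×10^-9 C.
By Gauss's law, ∮E·dA = E·4πr² = Q_enc/ε₀.
E = k|Q_enc|/r² = (8.99×10^9)(1.154×10^-9)/(0.0966)² = 1.11×10^3 N/C.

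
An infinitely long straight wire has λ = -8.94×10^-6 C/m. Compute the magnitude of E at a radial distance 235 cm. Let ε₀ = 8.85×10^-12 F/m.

E = 6.84×10^4 N/C

By cylindrical symmetry E is radial; use a coaxial Gaussian cylinder of radius 235 cm and length L.
Q_enc = λL, so λ_enc = -8.94×10^-6 C/m.
Since E is radial and uniform over the curved surface, Φ = E·2πrL = Q_enc/ε₀ = λ_enc L/ε₀.
E = |λ_enc|/(2πε₀r) = (8.94×10^-6)/(2π·8.85×10^-12·2.35) = 6.84e4 N/C.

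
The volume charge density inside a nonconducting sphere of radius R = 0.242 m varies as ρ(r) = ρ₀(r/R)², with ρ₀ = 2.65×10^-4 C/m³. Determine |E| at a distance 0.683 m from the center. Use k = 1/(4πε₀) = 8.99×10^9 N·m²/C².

|E| ≈ 1.82×10^5 V/m

Symmetry ⇒ E = E(r) r̂. Gaussian sphere of radius r = 0.683 m (r > R, all charge enclosed).
Q_enc = 4π ∫₀^R ρ₀(r'/R)^2 r'² dr' = 4πρ₀R³/5 = 9.439×10^-6 C.
Gauss's law: E·4πr² = Q_enc/ε₀.
E = k|Q_enc|/r² = (8.99×10^9)(9.439×10^-6)/(0.683)² = 1.82×10^5 N/C.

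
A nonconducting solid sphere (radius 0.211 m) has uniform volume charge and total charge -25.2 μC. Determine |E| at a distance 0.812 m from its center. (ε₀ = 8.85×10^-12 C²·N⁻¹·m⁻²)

Use a concentric Gaussian sphere at r = 0.812 m (r > R, so the entire charge is enclosed).
Q_enc = -25.2 μC = -2.52×10^-5 C.
Since E is radial and uniform over the Gaussian sphere, Φ = E·4πr² = Q_enc/ε₀.
E = |Q_enc|/(4πε₀r²) = (2.52×10^-5)/(4π·8.85×10^-12·(0.812)²) = 3.44e5 N/C.

|E| ≈ 3.44e5 V/m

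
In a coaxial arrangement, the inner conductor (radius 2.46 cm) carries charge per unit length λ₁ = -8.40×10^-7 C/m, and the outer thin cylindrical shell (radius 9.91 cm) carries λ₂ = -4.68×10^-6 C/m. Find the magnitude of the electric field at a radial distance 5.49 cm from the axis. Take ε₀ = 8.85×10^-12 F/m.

By cylindrical symmetry E is radial; use a coaxial Gaussian cylinder of radius 5.49 cm and length L (between the conductors, 2.46 cm < r < 9.91 cm).
The shell at 9.91 cm lies outside the Gaussian surface, so λ_enc = λ₁ = -8.40×10^-7 C/m.
By Gauss's law (flux through the curved wall only), E·2πrL = λ_enc L/ε₀.
E = |λ_enc|/(2πε₀r) = (8.40e-7)/(2π·8.85×10^-12·0.0549) = 2.75×10^5 N/C.

E ≈ 2.75e5 N/C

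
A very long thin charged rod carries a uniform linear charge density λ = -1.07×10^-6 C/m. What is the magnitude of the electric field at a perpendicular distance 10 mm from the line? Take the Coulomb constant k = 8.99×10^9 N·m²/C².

Coaxial Gaussian cylinder, radius r = 10 mm, length L.
Q_enc = λL, so λ_enc = -1.07×10^-6 C/m.
Since E is radial and uniform over the curved surface, Φ = E·2πrL = Q_enc/ε₀ = λ_enc L/ε₀.
E = 2k|λ_enc|/r = 2(8.99×10^9)(1.07×10^-6)/(0.01) = 1.92×10^6 N/C.

E = 1.92e6 V/m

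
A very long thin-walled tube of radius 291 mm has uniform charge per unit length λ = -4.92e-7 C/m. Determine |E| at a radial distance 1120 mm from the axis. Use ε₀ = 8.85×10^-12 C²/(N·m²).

|E| = 7.90×10^3 V/m

By cylindrical symmetry E is radial; use a coaxial Gaussian cylinder of radius 1120 mm and length L (r > 291 mm).
The full line charge is enclosed: λ_enc = -4.92×10^-7 C/m.
Gauss's law: E·2πrL = λ_enc L/ε₀.
E = |λ_enc|/(2πε₀r) = (4.92e-7)/(2π·8.85×10^-12·1.12) = 7.90×10^3 N/C.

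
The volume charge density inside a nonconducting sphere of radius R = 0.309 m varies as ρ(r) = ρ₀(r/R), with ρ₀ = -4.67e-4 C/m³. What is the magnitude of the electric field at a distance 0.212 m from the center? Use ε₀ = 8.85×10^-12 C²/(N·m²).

Use a concentric Gaussian sphere at r = 0.212 m (r < R).
Q_enc = ∫₀^r ρ(r')·4πr'² dr' = (4πρ₀/R) ∫₀^r r'^3 dr' = 4πρ₀ r^4/(4·R) = -9.591×10^-6 C.
Gauss's law: E·4πr² = Q_enc/ε₀.
E = |Q_enc|/(4πε₀r²) = (9.591×10^-6)/(4π·8.85×10^-12·(0.212)²) = 1.92×10^6 N/C.

E = 1.92×10^6 N/C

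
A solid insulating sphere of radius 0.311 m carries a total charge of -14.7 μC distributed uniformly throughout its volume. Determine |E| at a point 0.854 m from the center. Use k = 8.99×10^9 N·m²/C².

Symmetry ⇒ E = E(r) r̂. Gaussian sphere of radius r = 0.854 m (r > R, so the entire charge is enclosed).
Q_enc = -14.7 μC = -1.47×10^-5 C.
Since E is radial and uniform over the Gaussian sphere, Φ = E·4πr² = Q_enc/ε₀.
E = k|Q_enc|/r² = (8.99×10^9)(1.47×10^-5)/(0.854)² = 1.81e5 N/C.

|E| = 1.81×10^5 N/C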